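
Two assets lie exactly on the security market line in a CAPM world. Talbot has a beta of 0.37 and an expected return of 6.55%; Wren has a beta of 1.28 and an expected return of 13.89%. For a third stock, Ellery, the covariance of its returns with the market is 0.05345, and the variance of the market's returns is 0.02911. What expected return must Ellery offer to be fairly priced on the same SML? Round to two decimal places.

MRP = (13.89% − 6.55%) / (1.28 − 0.37) = 8.0659%
R_f = 6.55% − 0.37 × 8.0659% = 3.5656%
β_Ellery = Cov / Var(R_m) = 0.05345 / 0.02911 = 1.8361
E(R_Ellery) = R_f + β × MRP = 3.5656% + 1.8361 × 8.0659% = 18.38%

18.38%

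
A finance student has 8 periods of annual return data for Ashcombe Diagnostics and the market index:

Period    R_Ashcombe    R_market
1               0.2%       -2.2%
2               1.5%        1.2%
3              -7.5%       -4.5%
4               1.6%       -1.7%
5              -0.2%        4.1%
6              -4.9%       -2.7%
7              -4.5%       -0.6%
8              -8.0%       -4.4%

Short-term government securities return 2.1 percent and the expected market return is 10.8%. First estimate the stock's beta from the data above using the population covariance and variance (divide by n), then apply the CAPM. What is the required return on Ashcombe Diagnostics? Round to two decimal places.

Mean R_i = (0.2 + 1.5 − 7.5 + 1.6 − 0.2 − 4.9 − 4.5 − 8.0) / 8 = -2.7250%
Mean R_m = (-2.2 + 1.2 − 4.5 − 1.7 + 4.1 − 2.7 − 0.6 − 4.4) / 8 = -1.3500%
Σ(R_i − R̄_i)(R_m − R̄_m) = 53.2700  ⇒  Cov = 53.2700 / 8 = 6.6588
Σ(R_m − R̄_m)² = 58.6600  ⇒  Var(R_m) = 58.6600 / 8 = 7.3325
β = Cov / Var(R_m) = 6.6588 / 7.3325 = 0.9081
MRP = 10.8% − 2.1% = 8.70%
E(R) = R_f + β × MRP = 2.1% + 0.9081 × 8.7% = 10.00%

10.00%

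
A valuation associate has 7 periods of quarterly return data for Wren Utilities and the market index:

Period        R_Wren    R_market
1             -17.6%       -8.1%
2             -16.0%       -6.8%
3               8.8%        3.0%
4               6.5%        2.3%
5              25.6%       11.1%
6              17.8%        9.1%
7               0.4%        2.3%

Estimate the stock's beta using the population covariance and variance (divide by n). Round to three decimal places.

Mean R_i = (-17.6 − 16.0 + 8.8 + 6.5 + 25.6 + 17.8 + 0.4) / 7 = 3.6429%
Mean R_m = (-8.1 − 6.8 + 3.0 + 2.3 + 11.1 + 9.1 + 2.3) / 7 = 1.8429%
Σ(R_i − R̄_i)(R_m − R̄_m) = 692.7771  ⇒  Cov = 692.7771 / 7 = 98.9682
Σ(R_m − R̄_m)² = 313.6771  ⇒  Var(R_m) = 313.6771 / 7 = 44.8110
β = Cov / Var(R_m) = 98.9682 / 44.8110 = 2.2086

2.209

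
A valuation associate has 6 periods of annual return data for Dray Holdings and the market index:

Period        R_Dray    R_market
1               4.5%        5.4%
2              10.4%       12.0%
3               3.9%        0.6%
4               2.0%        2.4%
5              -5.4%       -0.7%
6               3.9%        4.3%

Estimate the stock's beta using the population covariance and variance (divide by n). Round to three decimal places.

Mean R_i = (4.5 + 10.4 + 3.9 + 2.0 − 5.4 + 3.9) / 6 = 3.2167%
Mean R_m = (5.4 + 12.0 + 0.6 + 2.4 − 0.7 + 4.3) / 6 = 4.0000%
Σ(R_i − R̄_i)(R_m − R̄_m) = 99.5900  ⇒  Cov = 99.5900 / 6 = 16.5983
Σ(R_m − R̄_m)² = 102.2600  ⇒  Var(R_m) = 102.2600 / 6 = 17.0433
β = Cov / Var(R_m) = 16.5983 / 17.0433 = 0.9739

0.974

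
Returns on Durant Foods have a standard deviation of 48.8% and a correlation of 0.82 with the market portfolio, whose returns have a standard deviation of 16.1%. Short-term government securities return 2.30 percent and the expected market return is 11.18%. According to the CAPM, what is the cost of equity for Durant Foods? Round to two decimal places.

β = ρ × σ_i / σ_m = 0.82 × 48.8% / 16.1% = 2.4855
MRP = 11.18% − 2.30% = 8.88%
E(R) = 2.30% + 2.4855 × 8.88% = 24.37%

24.37%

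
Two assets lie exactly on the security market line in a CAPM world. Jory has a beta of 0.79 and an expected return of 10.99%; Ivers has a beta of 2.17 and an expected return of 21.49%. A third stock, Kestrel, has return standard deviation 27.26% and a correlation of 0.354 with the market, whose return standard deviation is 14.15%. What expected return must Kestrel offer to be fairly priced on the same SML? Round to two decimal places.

10.17%

MRP = (21.49% − 10.99%) / (2.17 − 0.79) = 7.6087%
R_f = 10.99% − 0.79 × 7.6087% = 4.9791%
β_Kestrel = ρ·σ_i/σ_m = 0.354 × 27.26 / 14.15 = 0.6820
E(R_Kestrel) = R_f + β × MRP = 4.9791% + 0.6820 × 7.6087% = 10.17%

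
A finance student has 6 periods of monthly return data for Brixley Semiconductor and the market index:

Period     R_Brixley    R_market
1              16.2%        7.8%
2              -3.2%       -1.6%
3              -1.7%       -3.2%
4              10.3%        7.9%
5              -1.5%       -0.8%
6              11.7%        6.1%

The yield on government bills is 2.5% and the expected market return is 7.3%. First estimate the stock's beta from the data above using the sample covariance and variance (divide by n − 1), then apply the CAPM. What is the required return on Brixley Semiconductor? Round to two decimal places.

Mean R_i = (16.2 − 3.2 − 1.7 + 10.3 − 1.5 + 11.7) / 6 = 5.3000%
Mean R_m = (7.8 − 1.6 − 3.2 + 7.9 − 0.8 + 6.1) / 6 = 2.7000%
Σ(R_i − R̄_i)(R_m − R̄_m) = 205.0000  ⇒  Cov = 205.0000 / 5 = 41.0000
Σ(R_m − R̄_m)² = 130.1600  ⇒  Var(R_m) = 130.1600 / 5 = 26.0320
β = Cov / Var(R_m) = 41.0000 / 26.0320 = 1.5750
MRP = 7.3% − 2.5% = 4.80%
E(R) = R_f + β × MRP = 2.5% + 1.5750 × 4.8% = 10.06%

10.06%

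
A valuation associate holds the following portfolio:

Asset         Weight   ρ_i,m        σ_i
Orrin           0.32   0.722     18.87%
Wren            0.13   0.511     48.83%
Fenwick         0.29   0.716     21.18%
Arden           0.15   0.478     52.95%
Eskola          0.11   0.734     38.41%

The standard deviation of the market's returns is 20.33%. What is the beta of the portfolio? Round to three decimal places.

0.930

β_Orrin = 0.722 × 18.87% / 20.33% = 0.6701
β_Wren = 0.511 × 48.83% / 20.33% = 1.2274
β_Fenwick = 0.716 × 21.18% / 20.33% = 0.7459
β_Arden = 0.478 × 52.95% / 20.33% = 1.2450
β_Eskola = 0.734 × 38.41% / 20.33% = 1.3868
β_P = Σ w_i β_i = 0.32×0.6701 + 0.13×1.2274 + 0.29×0.7459 + 0.15×1.2450 + 0.11×1.3868 = 0.9296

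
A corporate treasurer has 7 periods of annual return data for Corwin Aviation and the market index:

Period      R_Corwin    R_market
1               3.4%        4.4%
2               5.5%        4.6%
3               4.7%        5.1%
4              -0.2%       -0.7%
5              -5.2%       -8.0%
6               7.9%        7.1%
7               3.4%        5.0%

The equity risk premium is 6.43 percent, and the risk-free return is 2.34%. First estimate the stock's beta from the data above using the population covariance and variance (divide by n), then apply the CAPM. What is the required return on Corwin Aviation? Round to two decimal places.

Mean R_i = (3.4 + 5.5 + 4.7 − 0.2 − 5.2 + 7.9 + 3.4) / 7 = 2.7857%
Mean R_m = (4.4 + 4.6 + 5.1 − 0.7 − 8.0 + 7.1 + 5.0) / 7 = 2.5000%
Σ(R_i − R̄_i)(R_m − R̄_m) = 130.3100  ⇒  Cov = 130.3100 / 7 = 18.6157
Σ(R_m − R̄_m)² = 162.6800  ⇒  Var(R_m) = 162.6800 / 7 = 23.2400
β = Cov / Var(R_m) = 18.6157 / 23.2400 = 0.8010
E(R) = R_f + β × MRP = 2.34% + 0.8010 × 6.43% = 7.49%

7.49%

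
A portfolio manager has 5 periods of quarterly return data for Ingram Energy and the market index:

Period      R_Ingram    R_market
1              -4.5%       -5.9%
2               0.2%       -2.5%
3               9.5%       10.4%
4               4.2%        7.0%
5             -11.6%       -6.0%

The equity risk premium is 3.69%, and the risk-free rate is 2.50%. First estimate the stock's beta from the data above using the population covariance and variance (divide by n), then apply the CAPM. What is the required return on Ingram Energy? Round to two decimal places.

Mean R_i = (-4.5 + 0.2 + 9.5 + 4.2 − 11.6) / 5 = -0.4400%
Mean R_m = (-5.9 − 2.5 + 10.4 + 7.0 − 6.0) / 5 = 0.6000%
Σ(R_i − R̄_i)(R_m − R̄_m) = 225.1700  ⇒  Cov = 225.1700 / 5 = 45.0340
Σ(R_m − R̄_m)² = 232.4200  ⇒  Var(R_m) = 232.4200 / 5 = 46.4840
β = Cov / Var(R_m) = 45.0340 / 46.4840 = 0.9688
E(R) = R_f + β × MRP = 2.50% + 0.9688 × 3.69% = 6.07%

6.07%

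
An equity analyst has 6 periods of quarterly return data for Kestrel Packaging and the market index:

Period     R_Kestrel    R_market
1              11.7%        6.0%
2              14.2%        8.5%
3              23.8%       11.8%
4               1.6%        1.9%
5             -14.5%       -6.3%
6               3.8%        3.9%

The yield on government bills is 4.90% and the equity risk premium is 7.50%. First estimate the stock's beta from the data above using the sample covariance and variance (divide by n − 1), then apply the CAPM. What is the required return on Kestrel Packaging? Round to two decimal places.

Mean R_i = (11.7 + 14.2 + 23.8 + 1.6 − 14.5 + 3.8) / 6 = 6.7667%
Mean R_m = (6.0 + 8.5 + 11.8 + 1.9 − 6.3 + 3.9) / 6 = 4.3000%
Σ(R_i − R̄_i)(R_m − R̄_m) = 406.3700  ⇒  Cov = 406.3700 / 5 = 81.2740
Σ(R_m − R̄_m)² = 195.0600  ⇒  Var(R_m) = 195.0600 / 5 = 39.0120
β = Cov / Var(R_m) = 81.2740 / 39.0120 = 2.0833
E(R) = R_f + β × MRP = 4.90% + 2.0833 × 7.50% = 20.52%

20.52%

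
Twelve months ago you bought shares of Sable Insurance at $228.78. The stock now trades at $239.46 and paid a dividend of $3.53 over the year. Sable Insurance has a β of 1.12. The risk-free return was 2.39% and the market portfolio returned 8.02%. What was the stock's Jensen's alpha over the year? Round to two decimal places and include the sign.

-2.48%

Realised HPR = (P1 + D1 − P0) / P0 = (239.46 + 3.53 − 228.78) / 228.78 = 14.21 / 228.78 = 6.2112%
MRP = 8.02% − 2.39% = 5.63%
CAPM required = R_f + β·MRP = 2.39% + 1.12 × 5.63% = 8.6956%
α = realised − required = 6.2112% − 8.6956% = -2.48%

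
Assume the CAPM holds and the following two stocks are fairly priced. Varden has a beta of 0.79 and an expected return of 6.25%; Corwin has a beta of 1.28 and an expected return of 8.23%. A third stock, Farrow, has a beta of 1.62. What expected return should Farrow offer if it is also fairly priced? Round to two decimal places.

9.60%

MRP (SML slope) = (8.23% − 6.25%) / (1.28 − 0.79) = 1.98% / 0.49 = 4.0408%
R_f (intercept) = 6.25% − 0.79 × 4.0408% = 3.0578%
E(R_Farrow) = R_f + β × MRP = 3.0578% + 1.62 × 4.0408% = 9.60%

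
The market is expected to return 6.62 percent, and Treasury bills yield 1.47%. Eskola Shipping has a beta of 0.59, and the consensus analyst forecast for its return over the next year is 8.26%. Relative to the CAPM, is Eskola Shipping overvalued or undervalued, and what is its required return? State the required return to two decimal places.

Undervalued; required return 4.51%

MRP = 6.62% − 1.47% = 5.15%
Required return = R_f + β·MRP = 1.47% + 0.59 × 5.15% = 4.51%
Forecast 8.26% > required 4.51% → the stock plots above the SML → undervalued.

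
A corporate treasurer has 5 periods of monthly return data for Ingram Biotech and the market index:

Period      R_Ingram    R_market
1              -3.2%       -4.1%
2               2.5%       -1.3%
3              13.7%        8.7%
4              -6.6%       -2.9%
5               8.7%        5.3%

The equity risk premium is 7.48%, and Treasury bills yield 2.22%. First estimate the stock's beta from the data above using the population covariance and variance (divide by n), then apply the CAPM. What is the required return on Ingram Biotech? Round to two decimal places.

Mean R_i = (-3.2 + 2.5 + 13.7 − 6.6 + 8.7) / 5 = 3.0200%
Mean R_m = (-4.1 − 1.3 + 8.7 − 2.9 + 5.3) / 5 = 1.1400%
Σ(R_i − R̄_i)(R_m − R̄_m) = 177.0960  ⇒  Cov = 177.0960 / 5 = 35.4192
Σ(R_m − R̄_m)² = 124.1920  ⇒  Var(R_m) = 124.1920 / 5 = 24.8384
β = Cov / Var(R_m) = 35.4192 / 24.8384 = 1.4260
E(R) = R_f + β × MRP = 2.22% + 1.4260 × 7.48% = 12.89%

12.89%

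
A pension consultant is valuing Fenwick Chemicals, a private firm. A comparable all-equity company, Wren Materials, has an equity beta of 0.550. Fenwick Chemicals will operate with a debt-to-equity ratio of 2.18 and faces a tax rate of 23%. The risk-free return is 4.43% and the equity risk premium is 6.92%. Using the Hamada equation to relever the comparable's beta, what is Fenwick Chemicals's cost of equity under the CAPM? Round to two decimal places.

14.62%

β_L = β_U × [1 + (1 − t)(D/E)] = 0.550 × [1 + (1 − 0.23) × 2.18]
    = 0.550 × [1 + 0.77 × 2.18] = 0.550 × 2.6786 = 1.4732
E(R) = R_f + β_L × MRP = 4.43% + 1.4732 × 6.92% = 14.62%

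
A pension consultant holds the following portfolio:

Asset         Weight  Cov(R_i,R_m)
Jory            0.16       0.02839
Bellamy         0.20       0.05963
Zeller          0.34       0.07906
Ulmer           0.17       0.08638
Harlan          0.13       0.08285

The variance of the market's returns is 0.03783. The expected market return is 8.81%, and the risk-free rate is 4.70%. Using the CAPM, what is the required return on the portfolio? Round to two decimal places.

12.18%

β_Jory = 0.02839 / 0.03783 = 0.7505
β_Bellamy = 0.05963 / 0.03783 = 1.5763
β_Zeller = 0.07906 / 0.03783 = 2.0899
β_Ulmer = 0.08638 / 0.03783 = 2.2834
β_Harlan = 0.08285 / 0.03783 = 2.1901
β_P = Σ w_i β_i = 0.16×0.7505 + 0.20×1.5763 + 0.34×2.0899 + 0.17×2.2834 + 0.13×2.1901 = 1.8188
MRP = 8.81% − 4.70% = 4.11%
E(R_P) = R_f + β_P × MRP = 4.70% + 1.8188 × 4.11% = 12.18%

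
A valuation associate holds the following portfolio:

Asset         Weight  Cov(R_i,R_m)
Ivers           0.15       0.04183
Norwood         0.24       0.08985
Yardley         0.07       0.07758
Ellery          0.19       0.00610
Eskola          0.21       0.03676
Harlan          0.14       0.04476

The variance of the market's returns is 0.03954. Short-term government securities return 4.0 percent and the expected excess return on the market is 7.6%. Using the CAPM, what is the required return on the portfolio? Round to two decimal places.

13.31%

β_Ivers = 0.04183 / 0.03954 = 1.0579
β_Norwood = 0.08985 / 0.03954 = 2.2724
β_Yardley = 0.07758 / 0.03954 = 1.9621
β_Ellery = 0.00610 / 0.03954 = 0.1543
β_Eskola = 0.03676 / 0.03954 = 0.9297
β_Harlan = 0.04476 / 0.03954 = 1.1320
β_P = Σ w_i β_i = 0.15×1.0579 + 0.24×2.2724 + 0.07×1.9621 + 0.19×0.1543 + 0.21×0.9297 + 0.14×1.1320 = 1.2244
E(R_P) = R_f + β_P × MRP = 4.0% + 1.2244 × 7.6% = 13.31%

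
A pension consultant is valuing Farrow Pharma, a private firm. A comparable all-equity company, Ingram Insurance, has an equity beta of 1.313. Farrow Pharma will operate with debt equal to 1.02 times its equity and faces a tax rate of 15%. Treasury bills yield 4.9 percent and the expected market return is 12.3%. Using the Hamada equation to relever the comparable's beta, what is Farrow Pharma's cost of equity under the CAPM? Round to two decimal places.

23.04%

β_L = β_U × [1 + (1 − t)(D/E)] = 1.313 × [1 + (1 − 0.15) × 1.02]
    = 1.313 × [1 + 0.85 × 1.02] = 1.313 × 1.8670 = 2.4514
MRP = 12.3% − 4.9% = 7.40%
E(R) = R_f + β_L × MRP = 4.9% + 2.4514 × 7.4% = 23.04%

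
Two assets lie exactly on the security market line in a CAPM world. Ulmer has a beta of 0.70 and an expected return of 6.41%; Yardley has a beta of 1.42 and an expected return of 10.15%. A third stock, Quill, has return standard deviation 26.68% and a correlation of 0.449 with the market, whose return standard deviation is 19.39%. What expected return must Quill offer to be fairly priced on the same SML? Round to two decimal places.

MRP = (10.15% − 6.41%) / (1.42 − 0.70) = 5.1944%
R_f = 6.41% − 0.70 × 5.1944% = 2.7739%
β_Quill = ρ·σ_i/σ_m = 0.449 × 26.68 / 19.39 = 0.6178
E(R_Quill) = R_f + β × MRP = 2.7739% + 0.6178 × 5.1944% = 5.98%

5.98%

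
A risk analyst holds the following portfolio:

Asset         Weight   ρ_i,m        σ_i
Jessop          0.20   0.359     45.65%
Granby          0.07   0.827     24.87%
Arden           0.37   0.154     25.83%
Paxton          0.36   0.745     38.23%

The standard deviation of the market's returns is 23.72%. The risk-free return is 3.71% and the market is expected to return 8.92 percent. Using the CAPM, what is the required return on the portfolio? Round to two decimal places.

7.32%

β_Jessop = 0.359 × 45.65% / 23.72% = 0.6909
β_Granby = 0.827 × 24.87% / 23.72% = 0.8671
β_Arden = 0.154 × 25.83% / 23.72% = 0.1677
β_Paxton = 0.745 × 38.23% / 23.72% = 1.2007
β_P = Σ w_i β_i = 0.20×0.6909 + 0.07×0.8671 + 0.37×0.1677 + 0.36×1.2007 = 0.6932
MRP = 8.92% − 3.71% = 5.21%
E(R_P) = R_f + β_P × MRP = 3.71% + 0.6932 × 5.21% = 7.32%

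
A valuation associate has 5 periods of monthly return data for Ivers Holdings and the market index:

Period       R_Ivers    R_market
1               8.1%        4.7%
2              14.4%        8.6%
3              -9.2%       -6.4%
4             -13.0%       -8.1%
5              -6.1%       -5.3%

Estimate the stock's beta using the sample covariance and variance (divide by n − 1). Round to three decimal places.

1.579

Mean R_i = (8.1 + 14.4 − 9.2 − 13.0 − 6.1) / 5 = -1.1600%
Mean R_m = (4.7 + 8.6 − 6.4 − 8.1 − 5.3) / 5 = -1.3000%
Σ(R_i − R̄_i)(R_m − R̄_m) = 350.8800  ⇒  Cov = 350.8800 / 4 = 87.7200
Σ(R_m − R̄_m)² = 222.2600  ⇒  Var(R_m) = 222.2600 / 4 = 55.5650
β = Cov / Var(R_m) = 87.7200 / 55.5650 = 1.5787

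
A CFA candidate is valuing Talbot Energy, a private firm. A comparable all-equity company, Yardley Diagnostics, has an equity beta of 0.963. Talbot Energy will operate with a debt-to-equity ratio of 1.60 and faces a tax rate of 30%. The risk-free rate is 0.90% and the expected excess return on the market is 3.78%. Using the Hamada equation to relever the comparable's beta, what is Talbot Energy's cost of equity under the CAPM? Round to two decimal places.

8.62%

β_L = β_U × [1 + (1 − t)(D/E)] = 0.963 × [1 + (1 − 0.30) × 1.60]
    = 0.963 × [1 + 0.70 × 1.60] = 0.963 × 2.1200 = 2.0416
E(R) = R_f + β_L × MRP = 0.90% + 2.0416 × 3.78% = 8.62%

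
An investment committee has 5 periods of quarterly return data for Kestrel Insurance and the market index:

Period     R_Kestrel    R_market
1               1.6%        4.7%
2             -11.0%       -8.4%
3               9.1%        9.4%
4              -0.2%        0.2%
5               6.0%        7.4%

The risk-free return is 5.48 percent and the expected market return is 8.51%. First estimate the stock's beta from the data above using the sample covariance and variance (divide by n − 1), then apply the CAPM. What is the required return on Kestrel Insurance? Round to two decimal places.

Mean R_i = (1.6 − 11.0 + 9.1 − 0.2 + 6.0) / 5 = 1.1000%
Mean R_m = (4.7 − 8.4 + 9.4 + 0.2 + 7.4) / 5 = 2.6600%
Σ(R_i − R̄_i)(R_m − R̄_m) = 215.1900  ⇒  Cov = 215.1900 / 4 = 53.7975
Σ(R_m − R̄_m)² = 200.4320  ⇒  Var(R_m) = 200.4320 / 4 = 50.1080
β = Cov / Var(R_m) = 53.7975 / 50.1080 = 1.0736
MRP = 8.51% − 5.48% = 3.03%
E(R) = R_f + β × MRP = 5.48% + 1.0736 × 3.03% = 8.73%

8.73%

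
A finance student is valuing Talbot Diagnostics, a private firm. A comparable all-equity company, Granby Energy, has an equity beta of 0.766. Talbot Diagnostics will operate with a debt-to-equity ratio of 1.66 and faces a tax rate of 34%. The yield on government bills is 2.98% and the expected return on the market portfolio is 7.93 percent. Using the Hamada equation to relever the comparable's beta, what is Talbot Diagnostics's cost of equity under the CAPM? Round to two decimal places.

10.93%

β_L = β_U × [1 + (1 − t)(D/E)] = 0.766 × [1 + (1 − 0.34) × 1.66]
    = 0.766 × [1 + 0.66 × 1.66] = 0.766 × 2.0956 = 1.6052
MRP = 7.93% − 2.98% = 4.95%
E(R) = R_f + β_L × MRP = 2.98% + 1.6052 × 4.95% = 10.93%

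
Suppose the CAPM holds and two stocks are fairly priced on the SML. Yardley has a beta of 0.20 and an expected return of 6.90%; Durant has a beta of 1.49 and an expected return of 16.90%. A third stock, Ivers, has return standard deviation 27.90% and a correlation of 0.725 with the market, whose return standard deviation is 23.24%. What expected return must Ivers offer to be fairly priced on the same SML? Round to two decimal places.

12.10%

MRP = (16.90% − 6.90%) / (1.49 − 0.20) = 7.7519%
R_f = 6.90% − 0.20 × 7.7519% = 5.3496%
β_Ivers = ρ·σ_i/σ_m = 0.725 × 27.90 / 23.24 = 0.8704
E(R_Ivers) = R_f + β × MRP = 5.3496% + 0.8704 × 7.7519% = 12.10%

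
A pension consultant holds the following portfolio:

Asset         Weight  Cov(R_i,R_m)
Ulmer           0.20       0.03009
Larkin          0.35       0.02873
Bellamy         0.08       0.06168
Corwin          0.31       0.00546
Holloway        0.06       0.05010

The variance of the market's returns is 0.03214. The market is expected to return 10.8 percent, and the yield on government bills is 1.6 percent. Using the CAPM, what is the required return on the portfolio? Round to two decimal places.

β_Ulmer = 0.03009 / 0.03214 = 0.9362
β_Larkin = 0.02873 / 0.03214 = 0.8939
β_Bellamy = 0.06168 / 0.03214 = 1.9191
β_Corwin = 0.00546 / 0.03214 = 0.1699
β_Holloway = 0.05010 / 0.03214 = 1.5588
β_P = Σ w_i β_i = 0.20×0.9362 + 0.35×0.8939 + 0.08×1.9191 + 0.31×0.1699 + 0.06×1.5588 = 0.7998
MRP = 10.8% − 1.6% = 9.20%
E(R_P) = R_f + β_P × MRP = 1.6% + 0.7998 × 9.2% = 8.96%

8.96%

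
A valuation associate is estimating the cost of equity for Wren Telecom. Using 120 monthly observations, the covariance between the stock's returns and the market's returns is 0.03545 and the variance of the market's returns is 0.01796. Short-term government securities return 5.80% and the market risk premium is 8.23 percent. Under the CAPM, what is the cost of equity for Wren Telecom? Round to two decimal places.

22.04%

β = Cov(R_i, R_m) / Var(R_m) = 0.03545 / 0.01796 = 1.9738
E(R) = R_f + β × MRP = 5.80% + 1.9738 × 8.23% = 22.04%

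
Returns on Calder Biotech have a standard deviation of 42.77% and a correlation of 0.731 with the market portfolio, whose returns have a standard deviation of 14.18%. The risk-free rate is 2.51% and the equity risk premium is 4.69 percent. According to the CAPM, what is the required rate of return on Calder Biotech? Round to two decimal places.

12.85%

β = ρ × σ_i / σ_m = 0.731 × 42.77% / 14.18% = 2.2049
E(R) = 2.51% + 2.2049 × 4.69% = 12.85%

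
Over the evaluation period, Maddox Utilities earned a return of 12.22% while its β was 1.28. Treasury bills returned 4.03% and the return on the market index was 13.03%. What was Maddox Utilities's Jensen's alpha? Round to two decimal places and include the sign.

Market excess return = 13.03% − 4.03% = 9.00%
CAPM benchmark = R_f + β(R_m − R_f) = 4.03% + 1.28 × 9.00% = 15.5500%
α = actual − benchmark = 12.22% − 15.5500% = -3.33%

-3.33%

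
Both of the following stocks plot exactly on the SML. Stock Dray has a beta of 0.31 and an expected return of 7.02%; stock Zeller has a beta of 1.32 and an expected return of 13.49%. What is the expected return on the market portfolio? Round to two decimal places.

Both satisfy E(R) = R_f + β·MRP, so the slope of the SML is
MRP = (13.49% − 7.02%) / (1.32 − 0.31) = 6.47% / 1.01 = 6.4059%
R_f = E(R_Dray) − β_Dray·MRP = 7.02% − 0.31 × 6.4059% = 5.0342%
E(R_m) = R_f + MRP = 5.0342% + 6.4059% = 11.44%

11.44%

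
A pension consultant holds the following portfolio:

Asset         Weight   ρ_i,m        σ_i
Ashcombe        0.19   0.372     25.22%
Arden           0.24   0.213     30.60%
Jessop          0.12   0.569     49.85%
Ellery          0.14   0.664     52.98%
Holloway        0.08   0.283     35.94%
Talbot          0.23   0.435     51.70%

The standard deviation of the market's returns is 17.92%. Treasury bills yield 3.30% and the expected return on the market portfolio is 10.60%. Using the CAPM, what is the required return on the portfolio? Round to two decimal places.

β_Ashcombe = 0.372 × 25.22% / 17.92% = 0.5235
β_Arden = 0.213 × 30.60% / 17.92% = 0.3637
β_Jessop = 0.569 × 49.85% / 17.92% = 1.5828
β_Ellery = 0.664 × 52.98% / 17.92% = 1.9631
β_Holloway = 0.283 × 35.94% / 17.92% = 0.5676
β_Talbot = 0.435 × 51.70% / 17.92% = 1.2550
β_P = Σ w_i β_i = 0.19×0.5235 + 0.24×0.3637 + 0.12×1.5828 + 0.14×1.9631 + 0.08×0.5676 + 0.23×1.2550 = 0.9856
MRP = 10.60% − 3.30% = 7.30%
E(R_P) = R_f + β_P × MRP = 3.30% + 0.9856 × 7.30% = 10.49%

10.49%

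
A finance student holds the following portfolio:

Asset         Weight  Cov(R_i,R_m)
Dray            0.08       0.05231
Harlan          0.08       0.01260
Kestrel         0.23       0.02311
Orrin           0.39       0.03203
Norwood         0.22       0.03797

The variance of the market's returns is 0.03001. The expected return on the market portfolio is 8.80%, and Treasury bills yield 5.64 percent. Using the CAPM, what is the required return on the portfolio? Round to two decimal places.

8.94%

β_Dray = 0.05231 / 0.03001 = 1.7431
β_Harlan = 0.01260 / 0.03001 = 0.4199
β_Kestrel = 0.02311 / 0.03001 = 0.7701
β_Orrin = 0.03203 / 0.03001 = 1.0673
β_Norwood = 0.03797 / 0.03001 = 1.2652
β_P = Σ w_i β_i = 0.08×1.7431 + 0.08×0.4199 + 0.23×0.7701 + 0.39×1.0673 + 0.22×1.2652 = 1.0448
MRP = 8.80% − 5.64% = 3.16%
E(R_P) = R_f + β_P × MRP = 5.64% + 1.0448 × 3.16% = 8.94%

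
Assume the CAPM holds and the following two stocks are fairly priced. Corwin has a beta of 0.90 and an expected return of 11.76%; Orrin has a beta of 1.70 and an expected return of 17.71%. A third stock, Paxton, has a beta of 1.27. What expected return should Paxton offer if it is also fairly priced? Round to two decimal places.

MRP (SML slope) = (17.71% − 11.76%) / (1.70 − 0.90) = 5.95% / 0.80 = 7.4375%
R_f (intercept) = 11.76% − 0.90 × 7.4375% = 5.0663%
E(R_Paxton) = R_f + β × MRP = 5.0663% + 1.27 × 7.4375% = 14.51%

14.51%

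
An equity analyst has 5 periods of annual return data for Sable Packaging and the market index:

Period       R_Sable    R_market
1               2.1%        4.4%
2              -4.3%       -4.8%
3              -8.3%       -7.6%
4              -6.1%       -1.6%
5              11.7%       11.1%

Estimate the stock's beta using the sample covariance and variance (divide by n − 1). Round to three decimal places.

Mean R_i = (2.1 − 4.3 − 8.3 − 6.1 + 11.7) / 5 = -0.9800%
Mean R_m = (4.4 − 4.8 − 7.6 − 1.6 + 11.1) / 5 = 0.3000%
Σ(R_i − R̄_i)(R_m − R̄_m) = 234.0600  ⇒  Cov = 234.0600 / 4 = 58.5150
Σ(R_m − R̄_m)² = 225.4800  ⇒  Var(R_m) = 225.4800 / 4 = 56.3700
β = Cov / Var(R_m) = 58.5150 / 56.3700 = 1.0381

1.038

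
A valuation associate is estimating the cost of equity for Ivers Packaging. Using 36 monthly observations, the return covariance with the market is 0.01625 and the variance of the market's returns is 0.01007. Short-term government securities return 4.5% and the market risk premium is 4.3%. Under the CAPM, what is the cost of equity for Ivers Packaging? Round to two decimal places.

11.44%

β = Cov(R_i, R_m) / Var(R_m) = 0.01625 / 0.01007 = 1.6137
E(R) = R_f + β × MRP = 4.5% + 1.6137 × 4.3% = 11.44%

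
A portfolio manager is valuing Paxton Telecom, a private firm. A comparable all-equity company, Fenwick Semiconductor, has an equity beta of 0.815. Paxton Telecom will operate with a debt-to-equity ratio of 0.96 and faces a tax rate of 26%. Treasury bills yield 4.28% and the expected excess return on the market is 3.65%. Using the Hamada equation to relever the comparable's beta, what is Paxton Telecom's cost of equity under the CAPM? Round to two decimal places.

9.37%

β_L = β_U × [1 + (1 − t)(D/E)] = 0.815 × [1 + (1 − 0.26) × 0.96]
    = 0.815 × [1 + 0.74 × 0.96] = 0.815 × 1.7104 = 1.3940
E(R) = R_f + β_L × MRP = 4.28% + 1.3940 × 3.65% = 9.37%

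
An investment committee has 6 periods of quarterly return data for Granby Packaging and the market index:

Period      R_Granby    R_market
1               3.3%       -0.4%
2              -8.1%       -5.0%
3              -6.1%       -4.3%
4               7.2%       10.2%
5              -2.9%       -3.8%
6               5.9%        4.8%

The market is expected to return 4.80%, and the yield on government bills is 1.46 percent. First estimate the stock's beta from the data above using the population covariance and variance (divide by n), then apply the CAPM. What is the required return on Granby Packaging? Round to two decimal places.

Mean R_i = (3.3 − 8.1 − 6.1 + 7.2 − 2.9 + 5.9) / 6 = -0.1167%
Mean R_m = (-0.4 − 5.0 − 4.3 + 10.2 − 3.8 + 4.8) / 6 = 0.2500%
Σ(R_i − R̄_i)(R_m − R̄_m) = 178.3650  ⇒  Cov = 178.3650 / 6 = 29.7275
Σ(R_m − R̄_m)² = 184.7950  ⇒  Var(R_m) = 184.7950 / 6 = 30.7992
β = Cov / Var(R_m) = 29.7275 / 30.7992 = 0.9652
MRP = 4.80% − 1.46% = 3.34%
E(R) = R_f + β × MRP = 1.46% + 0.9652 × 3.34% = 4.68%

4.68%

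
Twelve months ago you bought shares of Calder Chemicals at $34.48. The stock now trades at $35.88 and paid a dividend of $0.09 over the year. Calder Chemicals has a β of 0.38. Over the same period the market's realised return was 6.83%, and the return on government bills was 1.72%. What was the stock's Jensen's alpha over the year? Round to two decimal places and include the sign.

Realised HPR = (P1 + D1 − P0) / P0 = (35.88 + 0.09 − 34.48) / 34.48 = 1.49 / 34.48 = 4.3213%
MRP = 6.83% − 1.72% = 5.11%
CAPM required = R_f + β·MRP = 1.72% + 0.38 × 5.11% = 3.6618%
α = realised − required = 4.3213% − 3.6618% = +0.66%

+0.66%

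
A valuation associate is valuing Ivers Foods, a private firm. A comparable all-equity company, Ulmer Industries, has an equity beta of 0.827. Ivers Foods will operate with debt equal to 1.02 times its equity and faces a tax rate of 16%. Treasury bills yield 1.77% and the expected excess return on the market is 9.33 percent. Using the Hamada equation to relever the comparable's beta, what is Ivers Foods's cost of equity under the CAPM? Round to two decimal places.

16.10%

β_L = β_U × [1 + (1 − t)(D/E)] = 0.827 × [1 + (1 − 0.16) × 1.02]
    = 0.827 × [1 + 0.84 × 1.02] = 0.827 × 1.8568 = 1.5356
E(R) = R_f + β_L × MRP = 1.77% + 1.5356 × 9.33% = 16.10%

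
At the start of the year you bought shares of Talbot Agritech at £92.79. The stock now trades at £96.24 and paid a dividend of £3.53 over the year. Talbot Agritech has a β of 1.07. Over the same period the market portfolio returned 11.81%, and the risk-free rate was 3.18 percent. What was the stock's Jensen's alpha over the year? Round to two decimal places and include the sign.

Realised HPR = (P1 + D1 − P0) / P0 = (96.24 + 3.53 − 92.79) / 92.79 = 6.98 / 92.79 = 7.5224%
MRP = 11.81% − 3.18% = 8.63%
CAPM required = R_f + β·MRP = 3.18% + 1.07 × 8.63% = 12.4141%
α = realised − required = 7.5224% − 12.4141% = -4.89%

-4.89%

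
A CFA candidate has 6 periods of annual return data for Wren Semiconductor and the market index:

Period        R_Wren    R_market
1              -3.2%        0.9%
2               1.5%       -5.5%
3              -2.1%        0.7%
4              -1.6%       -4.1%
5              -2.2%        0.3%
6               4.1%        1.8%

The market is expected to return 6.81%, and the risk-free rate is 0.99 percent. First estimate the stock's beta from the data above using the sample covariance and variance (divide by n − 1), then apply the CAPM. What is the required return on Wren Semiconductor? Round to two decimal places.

Mean R_i = (-3.2 + 1.5 − 2.1 − 1.6 − 2.2 + 4.1) / 6 = -0.5833%
Mean R_m = (0.9 − 5.5 + 0.7 − 4.1 + 0.3 + 1.8) / 6 = -0.9833%
Σ(R_i − R̄_i)(R_m − R̄_m) = -2.7617  ⇒  Cov = -2.7617 / 5 = -0.5523
Σ(R_m − R̄_m)² = 45.8883  ⇒  Var(R_m) = 45.8883 / 5 = 9.1777
β = Cov / Var(R_m) = -0.5523 / 9.1777 = -0.0602
MRP = 6.81% − 0.99% = 5.82%
E(R) = R_f + β × MRP = 0.99% + -0.0602 × 5.82% = 0.64%

0.64%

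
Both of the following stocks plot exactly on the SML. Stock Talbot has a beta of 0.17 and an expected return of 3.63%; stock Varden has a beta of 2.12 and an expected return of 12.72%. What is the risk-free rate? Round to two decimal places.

2.84%

Both satisfy E(R) = R_f + β·MRP, so the slope of the SML is
MRP = (12.72% − 3.63%) / (2.12 − 0.17) = 9.09% / 1.95 = 4.6615%
R_f = E(R_Talbot) − β_Talbot·MRP = 3.63% − 0.17 × 4.6615% = 2.8375%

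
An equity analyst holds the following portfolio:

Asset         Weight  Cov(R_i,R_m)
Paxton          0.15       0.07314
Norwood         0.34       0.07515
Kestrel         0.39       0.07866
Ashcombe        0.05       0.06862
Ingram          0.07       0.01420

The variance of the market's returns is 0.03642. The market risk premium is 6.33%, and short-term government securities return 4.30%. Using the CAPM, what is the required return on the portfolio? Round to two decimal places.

β_Paxton = 0.07314 / 0.03642 = 2.0082
β_Norwood = 0.07515 / 0.03642 = 2.0634
β_Kestrel = 0.07866 / 0.03642 = 2.1598
β_Ashcombe = 0.06862 / 0.03642 = 1.8841
β_Ingram = 0.01420 / 0.03642 = 0.3899
β_P = Σ w_i β_i = 0.15×2.0082 + 0.34×2.0634 + 0.39×2.1598 + 0.05×1.8841 + 0.07×0.3899 = 1.9666
E(R_P) = R_f + β_P × MRP = 4.30% + 1.9666 × 6.33% = 16.75%

16.75%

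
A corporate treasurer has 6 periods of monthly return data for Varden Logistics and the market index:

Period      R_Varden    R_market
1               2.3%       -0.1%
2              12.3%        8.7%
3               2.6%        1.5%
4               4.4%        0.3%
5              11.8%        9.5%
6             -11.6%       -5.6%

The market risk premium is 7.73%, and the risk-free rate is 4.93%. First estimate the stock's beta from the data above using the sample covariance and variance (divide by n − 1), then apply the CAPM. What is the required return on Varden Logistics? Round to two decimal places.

16.00%

Mean R_i = (2.3 + 12.3 + 2.6 + 4.4 + 11.8 − 11.6) / 6 = 3.6333%
Mean R_m = (-0.1 + 8.7 + 1.5 + 0.3 + 9.5 − 5.6) / 6 = 2.3833%
Σ(R_i − R̄_i)(R_m − R̄_m) = 237.1033  ⇒  Cov = 237.1033 / 5 = 47.4207
Σ(R_m − R̄_m)² = 165.5683  ⇒  Var(R_m) = 165.5683 / 5 = 33.1137
β = Cov / Var(R_m) = 47.4207 / 33.1137 = 1.4321
E(R) = R_f + β × MRP = 4.93% + 1.4321 × 7.73% = 16.00%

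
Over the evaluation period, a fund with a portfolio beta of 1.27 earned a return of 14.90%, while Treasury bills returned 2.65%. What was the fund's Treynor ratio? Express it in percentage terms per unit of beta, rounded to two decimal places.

9.65%

Treynor = (R_P − R_f) / β_P = (14.90% − 2.65%) / 1.2700 = 12.25% / 1.2700 = 9.65%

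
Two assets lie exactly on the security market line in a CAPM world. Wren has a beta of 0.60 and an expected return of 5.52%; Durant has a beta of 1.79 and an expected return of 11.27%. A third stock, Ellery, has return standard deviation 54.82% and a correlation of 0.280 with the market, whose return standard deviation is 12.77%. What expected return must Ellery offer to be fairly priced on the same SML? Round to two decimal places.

8.43%

MRP = (11.27% − 5.52%) / (1.79 − 0.60) = 4.8319%
R_f = 5.52% − 0.60 × 4.8319% = 2.6209%
β_Ellery = ρ·σ_i/σ_m = 0.280 × 54.82 / 12.77 = 1.2020
E(R_Ellery) = R_f + β × MRP = 2.6209% + 1.2020 × 4.8319% = 8.43%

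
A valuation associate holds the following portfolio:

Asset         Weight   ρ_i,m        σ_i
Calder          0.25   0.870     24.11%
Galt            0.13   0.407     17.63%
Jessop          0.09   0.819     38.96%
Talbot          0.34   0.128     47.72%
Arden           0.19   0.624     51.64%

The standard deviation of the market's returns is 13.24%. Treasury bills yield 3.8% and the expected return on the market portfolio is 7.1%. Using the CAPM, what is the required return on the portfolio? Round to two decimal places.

β_Calder = 0.870 × 24.11% / 13.24% = 1.5843
β_Galt = 0.407 × 17.63% / 13.24% = 0.5419
β_Jessop = 0.819 × 38.96% / 13.24% = 2.4100
β_Talbot = 0.128 × 47.72% / 13.24% = 0.4613
β_Arden = 0.624 × 51.64% / 13.24% = 2.4338
β_P = Σ w_i β_i = 0.25×1.5843 + 0.13×0.5419 + 0.09×2.4100 + 0.34×0.4613 + 0.19×2.4338 = 1.3027
MRP = 7.1% − 3.8% = 3.30%
E(R_P) = R_f + β_P × MRP = 3.8% + 1.3027 × 3.3% = 8.10%

8.10%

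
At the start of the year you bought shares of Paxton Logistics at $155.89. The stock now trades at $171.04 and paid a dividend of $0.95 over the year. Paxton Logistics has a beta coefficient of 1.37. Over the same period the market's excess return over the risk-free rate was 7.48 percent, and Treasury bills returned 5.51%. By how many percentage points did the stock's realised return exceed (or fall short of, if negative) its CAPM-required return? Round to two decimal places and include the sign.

-5.43%

Realised HPR = (P1 + D1 − P0) / P0 = (171.04 + 0.95 − 155.89) / 155.89 = 16.10 / 155.89 = 10.3278%
CAPM required = R_f + β·MRP = 5.51% + 1.37 × 7.48% = 15.7576%
α = realised − required = 10.3278% − 15.7576% = -5.43%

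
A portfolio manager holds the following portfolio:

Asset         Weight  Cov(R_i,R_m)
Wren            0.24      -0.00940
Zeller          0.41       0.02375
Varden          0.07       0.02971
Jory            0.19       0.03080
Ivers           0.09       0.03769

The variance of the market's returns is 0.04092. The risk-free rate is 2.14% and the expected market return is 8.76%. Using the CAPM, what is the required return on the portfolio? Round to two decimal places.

5.18%

β_Wren = -0.00940 / 0.04092 = -0.2297
β_Zeller = 0.02375 / 0.04092 = 0.5804
β_Varden = 0.02971 / 0.04092 = 0.7261
β_Jory = 0.03080 / 0.04092 = 0.7527
β_Ivers = 0.03769 / 0.04092 = 0.9211
β_P = Σ w_i β_i = 0.24×-0.2297 + 0.41×0.5804 + 0.07×0.7261 + 0.19×0.7527 + 0.09×0.9211 = 0.4596
MRP = 8.76% − 2.14% = 6.62%
E(R_P) = R_f + β_P × MRP = 2.14% + 0.4596 × 6.62% = 5.18%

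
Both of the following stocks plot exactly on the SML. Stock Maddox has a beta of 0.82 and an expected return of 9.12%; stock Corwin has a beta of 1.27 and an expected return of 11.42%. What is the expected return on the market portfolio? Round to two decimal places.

10.04%

Both satisfy E(R) = R_f + β·MRP, so the slope of the SML is
MRP = (11.42% − 9.12%) / (1.27 − 0.82) = 2.30% / 0.45 = 5.1111%
R_f = E(R_Maddox) − β_Maddox·MRP = 9.12% − 0.82 × 5.1111% = 4.9289%
E(R_m) = R_f + MRP = 4.9289% + 5.1111% = 10.04%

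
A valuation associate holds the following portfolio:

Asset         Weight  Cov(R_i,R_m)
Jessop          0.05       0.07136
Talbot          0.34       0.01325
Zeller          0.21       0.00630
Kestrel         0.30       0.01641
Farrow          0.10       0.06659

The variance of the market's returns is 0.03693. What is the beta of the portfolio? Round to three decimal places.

0.568

β_Jessop = 0.07136 / 0.03693 = 1.9323
β_Talbot = 0.01325 / 0.03693 = 0.3588
β_Zeller = 0.00630 / 0.03693 = 0.1706
β_Kestrel = 0.01641 / 0.03693 = 0.4444
β_Farrow = 0.06659 / 0.03693 = 1.8031
β_P = Σ w_i β_i = 0.05×1.9323 + 0.34×0.3588 + 0.21×0.1706 + 0.30×0.4444 + 0.10×1.8031 = 0.5681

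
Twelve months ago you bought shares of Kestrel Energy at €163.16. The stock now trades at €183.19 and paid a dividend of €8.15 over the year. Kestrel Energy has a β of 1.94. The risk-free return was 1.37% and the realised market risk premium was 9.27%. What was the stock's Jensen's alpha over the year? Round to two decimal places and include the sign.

-2.08%

Realised HPR = (P1 + D1 − P0) / P0 = (183.19 + 8.15 − 163.16) / 163.16 = 28.18 / 163.16 = 17.2714%
CAPM required = R_f + β·MRP = 1.37% + 1.94 × 9.27% = 19.3538%
α = realised − required = 17.2714% − 19.3538% = -2.08%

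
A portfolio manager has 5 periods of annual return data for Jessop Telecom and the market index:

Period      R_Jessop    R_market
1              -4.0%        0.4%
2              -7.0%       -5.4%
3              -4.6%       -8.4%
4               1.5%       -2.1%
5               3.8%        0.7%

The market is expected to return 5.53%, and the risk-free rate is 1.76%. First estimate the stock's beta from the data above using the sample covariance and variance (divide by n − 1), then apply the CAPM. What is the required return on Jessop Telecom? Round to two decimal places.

Mean R_i = (-4.0 − 7.0 − 4.6 + 1.5 + 3.8) / 5 = -2.0600%
Mean R_m = (0.4 − 5.4 − 8.4 − 2.1 + 0.7) / 5 = -2.9600%
Σ(R_i − R̄_i)(R_m − R̄_m) = 43.8620  ⇒  Cov = 43.8620 / 4 = 10.9655
Σ(R_m − R̄_m)² = 60.9720  ⇒  Var(R_m) = 60.9720 / 4 = 15.2430
β = Cov / Var(R_m) = 10.9655 / 15.2430 = 0.7194
MRP = 5.53% − 1.76% = 3.77%
E(R) = R_f + β × MRP = 1.76% + 0.7194 × 3.77% = 4.47%

4.47%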